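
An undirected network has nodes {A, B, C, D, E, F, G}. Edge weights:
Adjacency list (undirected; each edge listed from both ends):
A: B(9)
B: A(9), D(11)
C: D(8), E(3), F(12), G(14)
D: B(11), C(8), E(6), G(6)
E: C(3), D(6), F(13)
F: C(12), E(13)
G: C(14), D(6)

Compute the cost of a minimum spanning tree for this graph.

Prim's algorithm from F:
Step 1: frontier [C—F 12, E—F 13] → take C—F (12); add C.
Step 2: frontier [C—E 3, C—D 8, C—G 14, E—F 13] → take C—E (3); add E.
Step 3: frontier [C—D 8, C—G 14, D—E 6] → take D—E (6); add D.
Step 4: frontier [C—G 14, D—G 6, B—D 11] → take D—G (6); add G.
Step 5: frontier [B—D 11] → take B—D (11); add B.
Step 6: frontier [A—B 9] → take A—B (9); add A.
MST edges: C—F, C—E, D—E, D—G, B—D, A—B; total weight 12+3+6+6+11+9 = 47.

47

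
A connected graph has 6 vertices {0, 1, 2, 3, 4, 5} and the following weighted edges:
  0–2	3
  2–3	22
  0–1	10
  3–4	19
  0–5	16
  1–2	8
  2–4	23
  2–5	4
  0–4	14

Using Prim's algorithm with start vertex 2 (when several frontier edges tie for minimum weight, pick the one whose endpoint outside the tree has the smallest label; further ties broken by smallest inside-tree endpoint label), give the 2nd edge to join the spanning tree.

2-5

Grow the tree from 2 using Prim:
Step 1: frontier [0–2 3, 2–5 4, 1–2 8, 2–3 22, 2–4 23] → take 0–2 (3); add 0.
Step 2: frontier [0–1 10, 0–4 14, 0–5 16, 2–5 4, 1–2 8, 2–3 22, 2–4 23] → take 2–5 (4); add 5.
Step 3: frontier [0–1 10, 0–4 14, 1–2 8, 2–3 22, 2–4 23] → take 1–2 (8); add 1.
Step 4: frontier [0–4 14, 2–3 22, 2–4 23] → take 0–4 (14); add 4.
Step 5: frontier [2–3 22, 3–4 19] → take 3–4 (19); add 3.
The 2nd edge added is 2–5.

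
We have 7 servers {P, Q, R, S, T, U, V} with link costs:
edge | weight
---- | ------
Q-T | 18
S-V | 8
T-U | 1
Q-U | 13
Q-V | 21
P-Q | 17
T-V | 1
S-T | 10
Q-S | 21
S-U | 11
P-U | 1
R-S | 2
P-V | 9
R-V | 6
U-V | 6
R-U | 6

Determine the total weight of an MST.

24

Prim's algorithm from Q:
Step 1: cheapest edge leaving the tree is Q-U (13); add U.
Step 2: cheapest edge leaving the tree is P-U (1); add P.
Step 3: cheapest edge leaving the tree is T-U (1); add T.
Step 4: cheapest edge leaving the tree is T-V (1); add V.
Step 5: cheapest edge leaving the tree is R-U (6); add R.
Step 6: cheapest edge leaving the tree is R-S (2); add S.
MST edges: Q-U, P-U, T-U, T-V, R-U, R-S; total weight 13+1+1+1+6+2 = 24.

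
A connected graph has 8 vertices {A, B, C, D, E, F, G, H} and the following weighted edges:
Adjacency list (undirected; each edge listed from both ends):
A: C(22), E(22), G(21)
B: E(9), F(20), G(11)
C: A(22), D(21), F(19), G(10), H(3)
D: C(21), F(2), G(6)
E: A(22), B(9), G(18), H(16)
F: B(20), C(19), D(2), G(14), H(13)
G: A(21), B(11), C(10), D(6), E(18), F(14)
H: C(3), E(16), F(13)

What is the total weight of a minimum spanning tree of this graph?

Prim's algorithm from H:
Step 1: cheapest edge leaving the tree is C-H (3); add C.
Step 2: cheapest edge leaving the tree is C-G (10); add G.
Step 3: cheapest edge leaving the tree is D-G (6); add D.
Step 4: cheapest edge leaving the tree is D-F (2); add F.
Step 5: cheapest edge leaving the tree is B-G (11); add B.
Step 6: cheapest edge leaving the tree is B-E (9); add E.
Step 7: cheapest edge leaving the tree is A-G (21); add A.
MST edges: C-H, C-G, D-G, D-F, B-G, B-E, A-G; total weight 3+10+6+2+11+9+21 = 62.

62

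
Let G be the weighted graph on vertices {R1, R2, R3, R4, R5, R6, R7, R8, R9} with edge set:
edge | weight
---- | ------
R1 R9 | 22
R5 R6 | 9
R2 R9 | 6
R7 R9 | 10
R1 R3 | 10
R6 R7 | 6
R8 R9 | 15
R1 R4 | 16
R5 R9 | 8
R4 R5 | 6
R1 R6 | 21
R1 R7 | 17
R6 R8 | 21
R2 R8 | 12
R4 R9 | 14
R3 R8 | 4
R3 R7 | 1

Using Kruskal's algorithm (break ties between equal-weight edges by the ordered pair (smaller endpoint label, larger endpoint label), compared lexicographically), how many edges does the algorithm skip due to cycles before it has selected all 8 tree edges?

Kruskal's algorithm — process edges by increasing weight (ties by edge label):
R3 R7 (1): add — endpoints in different components.
R3 R8 (4): add — endpoints in different components.
R2 R9 (6): add — endpoints in different components.
R4 R5 (6): add — endpoints in different components.
R6 R7 (6): add — endpoints in different components.
R5 R9 (8): add — endpoints in different components.
R5 R6 (9): add — endpoints in different components.
R1 R3 (10): add — endpoints in different components.
Edges rejected before the tree was complete: 0.

0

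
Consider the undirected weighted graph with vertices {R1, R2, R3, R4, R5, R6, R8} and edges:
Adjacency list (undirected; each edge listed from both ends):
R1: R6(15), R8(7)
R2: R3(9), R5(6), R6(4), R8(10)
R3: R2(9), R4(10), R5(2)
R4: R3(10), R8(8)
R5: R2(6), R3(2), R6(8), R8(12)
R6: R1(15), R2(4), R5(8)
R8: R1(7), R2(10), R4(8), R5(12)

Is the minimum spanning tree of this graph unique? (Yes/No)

Sort edges by weight, then run Kruskal:
R3-R5 (2): add — endpoints in different components.
R2-R6 (4): add — endpoints in different components.
R2-R5 (6): add — endpoints in different components.
R1-R8 (7): add — endpoints in different components.
R4-R8 (8): add — endpoints in different components.
R5-R6 (8): skip — R5 and R6 already connected.
R2-R3 (9): skip — R3 and R2 already connected.
R2-R8 (10): add — endpoints in different components.
Non-tree edge R3-R4 has weight 10, equal to the heaviest edge on its tree cycle — swapping gives another MST of the same weight. Not unique.

No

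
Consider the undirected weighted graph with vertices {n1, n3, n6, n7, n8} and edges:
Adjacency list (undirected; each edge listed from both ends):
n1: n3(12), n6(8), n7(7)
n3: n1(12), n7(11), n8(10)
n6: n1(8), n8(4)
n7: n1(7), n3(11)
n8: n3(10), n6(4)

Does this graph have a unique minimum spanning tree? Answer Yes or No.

Yes

Kruskal: consider edges lightest-first.
n6-n8 (4): add — endpoints in different components.
n1-n7 (7): add — endpoints in different components.
n1-n6 (8): add — endpoints in different components.
n3-n8 (10): add — endpoints in different components.
Every non-tree edge has weight strictly greater than the heaviest edge on the tree path between its endpoints, so the MST is unique.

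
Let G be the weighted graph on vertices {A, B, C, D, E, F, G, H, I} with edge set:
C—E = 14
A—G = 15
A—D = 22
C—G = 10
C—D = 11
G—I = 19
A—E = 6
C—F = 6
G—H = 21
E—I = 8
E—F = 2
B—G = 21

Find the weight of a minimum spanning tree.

Kruskal: consider edges lightest-first.
E—F (2): add — endpoints in different components.
A—E (6): add — endpoints in different components.
C—F (6): add — endpoints in different components.
E—I (8): add — endpoints in different components.
C—G (10): add — endpoints in different components.
C—D (11): add — endpoints in different components.
C—E (14): skip — C and E already connected.
A—G (15): skip — A and G already connected.
G—I (19): skip — G and I already connected.
B—G (21): add — endpoints in different components.
G—H (21): add — endpoints in different components.
MST edges: E—F, A—E, C—F, E—I, C—G, C—D, B—G, G—H; total weight 2+6+6+8+10+11+21+21 = 85.

85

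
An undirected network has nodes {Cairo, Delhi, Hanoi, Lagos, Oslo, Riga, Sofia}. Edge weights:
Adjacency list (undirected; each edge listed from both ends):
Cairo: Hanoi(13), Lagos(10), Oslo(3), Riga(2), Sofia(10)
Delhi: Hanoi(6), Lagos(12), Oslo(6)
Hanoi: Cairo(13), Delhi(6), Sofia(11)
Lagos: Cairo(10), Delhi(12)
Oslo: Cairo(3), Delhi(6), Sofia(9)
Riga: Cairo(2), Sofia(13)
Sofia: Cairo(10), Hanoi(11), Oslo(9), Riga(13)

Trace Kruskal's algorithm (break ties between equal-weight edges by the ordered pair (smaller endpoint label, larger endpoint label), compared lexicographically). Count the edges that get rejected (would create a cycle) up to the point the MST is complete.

Kruskal's algorithm — process edges by increasing weight (ties by edge label):
Cairo—Riga (2): add — endpoints in different components.
Cairo—Oslo (3): add — endpoints in different components.
Delhi—Hanoi (6): add — endpoints in different components.
Delhi—Oslo (6): add — endpoints in different components.
Oslo—Sofia (9): add — endpoints in different components.
Cairo—Lagos (10): add — endpoints in different components.
Edges rejected before the tree was complete: 0.

0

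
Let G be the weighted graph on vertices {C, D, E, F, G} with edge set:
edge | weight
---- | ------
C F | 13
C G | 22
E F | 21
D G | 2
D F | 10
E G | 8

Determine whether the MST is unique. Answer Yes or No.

Yes

Kruskal's algorithm — process edges by increasing weight (ties by edge label):
D G (2): add. Components now {C} {D,G} {E} {F}
E G (8): add. Components now {C} {D,E,G} {F}
D F (10): add. Components now {C} {D,E,F,G}
C F (13): add. Components now {C,D,E,F,G}
Every non-tree edge has weight strictly greater than the heaviest edge on the tree path between its endpoints, so the MST is unique.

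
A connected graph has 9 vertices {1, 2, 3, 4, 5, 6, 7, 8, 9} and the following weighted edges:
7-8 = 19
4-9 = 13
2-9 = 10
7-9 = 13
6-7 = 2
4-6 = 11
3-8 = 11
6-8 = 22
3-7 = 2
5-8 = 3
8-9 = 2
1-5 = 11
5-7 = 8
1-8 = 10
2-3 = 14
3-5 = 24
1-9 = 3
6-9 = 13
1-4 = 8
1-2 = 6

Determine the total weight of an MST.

34

Grow the tree from 6 using Prim:
Step 1: cheapest edge leaving the tree is 6-7 (2); add 7.
Step 2: cheapest edge leaving the tree is 3-7 (2); add 3.
Step 3: cheapest edge leaving the tree is 5-7 (8); add 5.
Step 4: cheapest edge leaving the tree is 5-8 (3); add 8.
Step 5: cheapest edge leaving the tree is 8-9 (2); add 9.
Step 6: cheapest edge leaving the tree is 1-9 (3); add 1.
Step 7: cheapest edge leaving the tree is 1-2 (6); add 2.
Step 8: cheapest edge leaving the tree is 1-4 (8); add 4.
MST edges: 6-7, 3-7, 5-7, 5-8, 8-9, 1-9, 1-2, 1-4; total weight 2+2+8+3+2+3+6+8 = 34.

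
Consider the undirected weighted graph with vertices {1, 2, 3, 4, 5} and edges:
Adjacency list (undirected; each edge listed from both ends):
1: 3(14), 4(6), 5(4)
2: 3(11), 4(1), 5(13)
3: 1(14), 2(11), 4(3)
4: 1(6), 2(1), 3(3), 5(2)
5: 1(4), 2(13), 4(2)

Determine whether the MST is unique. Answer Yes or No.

Kruskal: consider edges lightest-first.
2—4 (1): add — endpoints in different components.
4—5 (2): add — endpoints in different components.
3—4 (3): add — endpoints in different components.
1—5 (4): add — endpoints in different components.
Every non-tree edge has weight strictly greater than the heaviest edge on the tree path between its endpoints, so the MST is unique.

Yes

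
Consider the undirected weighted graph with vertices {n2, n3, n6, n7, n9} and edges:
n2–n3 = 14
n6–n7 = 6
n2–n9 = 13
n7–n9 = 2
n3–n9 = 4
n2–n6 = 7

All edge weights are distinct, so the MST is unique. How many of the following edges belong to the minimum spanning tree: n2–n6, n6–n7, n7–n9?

3

Sort edges by weight, then run Kruskal:
n7–n9 (2): add. Components now {n7,n9} {n6} {n3} {n2}
n3–n9 (4): add. Components now {n3,n7,n9} {n6} {n2}
n6–n7 (6): add. Components now {n3,n6,n7,n9} {n2}
n2–n6 (7): add. Components now {n2,n3,n6,n7,n9}
MST edge set: {n7–n9, n3–n9, n6–n7, n2–n6}.
Of the listed edges, {n2–n6, n6–n7, n7–n9} are in the MST → 3.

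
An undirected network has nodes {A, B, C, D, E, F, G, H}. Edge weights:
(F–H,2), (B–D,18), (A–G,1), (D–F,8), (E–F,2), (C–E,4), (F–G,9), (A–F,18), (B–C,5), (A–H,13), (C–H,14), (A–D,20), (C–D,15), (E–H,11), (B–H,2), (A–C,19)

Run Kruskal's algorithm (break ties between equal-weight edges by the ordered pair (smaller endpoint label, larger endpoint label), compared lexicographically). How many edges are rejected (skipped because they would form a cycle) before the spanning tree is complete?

Sort edges by weight, then run Kruskal:
A–G (1): add — endpoints in different components.
B–H (2): add — endpoints in different components.
E–F (2): add — endpoints in different components.
F–H (2): add — endpoints in different components.
C–E (4): add — endpoints in different components.
B–C (5): skip — B and C already connected.
D–F (8): add — endpoints in different components.
F–G (9): add — endpoints in different components.
Edges rejected before the tree was complete: 1.

1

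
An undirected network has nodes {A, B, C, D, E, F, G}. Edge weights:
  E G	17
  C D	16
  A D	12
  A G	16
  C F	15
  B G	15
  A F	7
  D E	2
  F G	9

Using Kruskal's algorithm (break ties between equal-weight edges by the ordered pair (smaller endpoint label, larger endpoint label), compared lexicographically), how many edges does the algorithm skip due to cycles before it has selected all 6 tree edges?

Kruskal's algorithm — process edges by increasing weight (ties by edge label):
D E (2): add — endpoints in different components.
A F (7): add — endpoints in different components.
F G (9): add — endpoints in different components.
A D (12): add — endpoints in different components.
B G (15): add — endpoints in different components.
C F (15): add — endpoints in different components.
Edges rejected before the tree was complete: 0.

0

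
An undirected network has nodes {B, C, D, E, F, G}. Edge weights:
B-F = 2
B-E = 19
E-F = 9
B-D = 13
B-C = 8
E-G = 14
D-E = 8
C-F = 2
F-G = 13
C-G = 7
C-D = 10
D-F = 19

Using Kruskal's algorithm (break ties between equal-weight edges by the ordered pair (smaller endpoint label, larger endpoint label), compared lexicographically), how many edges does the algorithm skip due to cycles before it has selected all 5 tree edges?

Kruskal: consider edges lightest-first.
B-F (2): add. Components now {B,F} {C} {D} {E} {G}
C-F (2): add. Components now {B,C,F} {D} {E} {G}
C-G (7): add. Components now {B,C,F,G} {D} {E}
B-C (8): skip — B and C already connected.
D-E (8): add. Components now {B,C,F,G} {D,E}
E-F (9): add. Components now {B,C,D,E,F,G}
Edges rejected before the tree was complete: 1.

1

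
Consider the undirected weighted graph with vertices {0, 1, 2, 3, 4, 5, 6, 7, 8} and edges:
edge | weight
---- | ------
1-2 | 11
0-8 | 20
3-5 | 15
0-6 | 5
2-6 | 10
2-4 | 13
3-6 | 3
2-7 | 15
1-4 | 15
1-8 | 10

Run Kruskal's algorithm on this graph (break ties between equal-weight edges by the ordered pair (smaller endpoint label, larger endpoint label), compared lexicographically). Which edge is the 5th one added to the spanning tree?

Kruskal's algorithm — process edges by increasing weight (ties by edge label):
3-6 (3): add — endpoints in different components.
0-6 (5): add — endpoints in different components.
1-8 (10): add — endpoints in different components.
2-6 (10): add — endpoints in different components.
1-2 (11): add — endpoints in different components.
2-4 (13): add — endpoints in different components.
1-4 (15): skip — 1 and 4 already connected.
2-7 (15): add — endpoints in different components.
3-5 (15): add — endpoints in different components.
The 5th edge added is 1-2.

1-2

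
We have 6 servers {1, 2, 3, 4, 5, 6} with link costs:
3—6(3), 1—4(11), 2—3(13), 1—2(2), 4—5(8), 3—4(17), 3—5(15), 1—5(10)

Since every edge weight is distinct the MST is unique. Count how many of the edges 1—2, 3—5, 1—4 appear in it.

Sort edges by weight, then run Kruskal:
1—2 (2): add. Components now {1,2} {3} {4} {5} {6}
3—6 (3): add. Components now {1,2} {3,6} {4} {5}
4—5 (8): add. Components now {1,2} {3,6} {4,5}
1—5 (10): add. Components now {1,2,4,5} {3,6}
1—4 (11): skip — 1 and 4 already connected.
2—3 (13): add. Components now {1,2,3,4,5,6}
MST edge set: {1—2, 3—6, 4—5, 1—5, 2—3}.
Of the listed edges, {1—2} are in the MST → 1.

1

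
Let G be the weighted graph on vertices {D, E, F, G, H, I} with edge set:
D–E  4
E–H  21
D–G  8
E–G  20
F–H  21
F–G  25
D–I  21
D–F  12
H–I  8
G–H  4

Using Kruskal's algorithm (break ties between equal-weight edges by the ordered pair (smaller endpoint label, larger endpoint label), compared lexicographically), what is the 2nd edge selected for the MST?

G-H

Kruskal's algorithm — process edges by increasing weight (ties by edge label):
D–E (4): add. Components now {D,E} {F} {G} {H} {I}
G–H (4): add. Components now {D,E} {F} {G,H} {I}
D–G (8): add. Components now {D,E,G,H} {F} {I}
H–I (8): add. Components now {D,E,G,H,I} {F}
D–F (12): add. Components now {D,E,F,G,H,I}
The 2nd edge added is G–H.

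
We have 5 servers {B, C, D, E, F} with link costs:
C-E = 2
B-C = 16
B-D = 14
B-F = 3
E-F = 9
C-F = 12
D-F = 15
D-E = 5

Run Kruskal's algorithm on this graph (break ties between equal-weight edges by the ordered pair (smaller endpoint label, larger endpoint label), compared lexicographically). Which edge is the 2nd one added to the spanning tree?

Sort edges by weight, then run Kruskal:
C-E (2): add — endpoints in different components.
B-F (3): add — endpoints in different components.
D-E (5): add — endpoints in different components.
E-F (9): add — endpoints in different components.
The 2nd edge added is B-F.

B-F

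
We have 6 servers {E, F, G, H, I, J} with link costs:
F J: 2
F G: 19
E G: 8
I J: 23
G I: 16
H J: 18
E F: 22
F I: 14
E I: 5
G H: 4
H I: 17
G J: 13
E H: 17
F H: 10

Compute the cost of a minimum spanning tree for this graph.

29

Kruskal's algorithm — process edges by increasing weight (ties by edge label):
F J (2): add. Components now {E} {F,J} {G} {H} {I}
G H (4): add. Components now {E} {F,J} {G,H} {I}
E I (5): add. Components now {E,I} {F,J} {G,H}
E G (8): add. Components now {E,G,H,I} {F,J}
F H (10): add. Components now {E,F,G,H,I,J}
MST edges: F J, G H, E I, E G, F H; total weight 2+4+5+8+10 = 29.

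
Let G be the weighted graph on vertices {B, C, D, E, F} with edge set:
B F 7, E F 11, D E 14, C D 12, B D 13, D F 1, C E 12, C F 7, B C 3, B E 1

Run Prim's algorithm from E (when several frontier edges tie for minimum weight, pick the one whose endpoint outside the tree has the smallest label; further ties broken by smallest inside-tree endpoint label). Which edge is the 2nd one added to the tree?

B-C

Prim's algorithm from E:
Step 1: frontier [B E 1, E F 11, C E 12, D E 14] → take B E (1); add B.
Step 2: frontier [B C 3, B F 7, B D 13, E F 11, C E 12, D E 14] → take B C (3); add C.
Step 3: frontier [B F 7, B D 13, C F 7, C D 12, E F 11, D E 14] → take B F (7); add F.
Step 4: frontier [B D 13, C D 12, D E 14, D F 1] → take D F (1); add D.
The 2nd edge added is B C.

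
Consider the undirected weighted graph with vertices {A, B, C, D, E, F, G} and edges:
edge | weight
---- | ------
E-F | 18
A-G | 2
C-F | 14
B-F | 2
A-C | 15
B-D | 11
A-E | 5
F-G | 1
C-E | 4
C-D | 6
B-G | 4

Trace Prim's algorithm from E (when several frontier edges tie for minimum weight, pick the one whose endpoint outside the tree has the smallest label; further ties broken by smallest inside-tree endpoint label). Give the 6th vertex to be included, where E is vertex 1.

Prim, starting at E.
Step 1: cheapest edge leaving the tree is C-E (4); add C.
Step 2: cheapest edge leaving the tree is A-E (5); add A.
Step 3: cheapest edge leaving the tree is A-G (2); add G.
Step 4: cheapest edge leaving the tree is F-G (1); add F.
Step 5: cheapest edge leaving the tree is B-F (2); add B.
Step 6: cheapest edge leaving the tree is C-D (6); add D.
Vertex order: E, C, A, G, F, B, D. The 6th vertex is B.

B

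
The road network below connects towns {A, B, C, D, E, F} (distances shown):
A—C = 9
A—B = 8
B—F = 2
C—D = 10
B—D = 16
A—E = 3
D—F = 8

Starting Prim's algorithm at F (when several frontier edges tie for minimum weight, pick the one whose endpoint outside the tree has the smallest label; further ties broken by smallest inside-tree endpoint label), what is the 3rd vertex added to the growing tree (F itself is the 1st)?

A

Prim's algorithm from F:
Step 1: cheapest edge leaving the tree is B—F (2); add B.
Step 2: cheapest edge leaving the tree is A—B (8); add A.
Step 3: cheapest edge leaving the tree is A—E (3); add E.
Step 4: cheapest edge leaving the tree is D—F (8); add D.
Step 5: cheapest edge leaving the tree is A—C (9); add C.
Vertex order: F, B, A, E, D, C. The 3rd vertex is A.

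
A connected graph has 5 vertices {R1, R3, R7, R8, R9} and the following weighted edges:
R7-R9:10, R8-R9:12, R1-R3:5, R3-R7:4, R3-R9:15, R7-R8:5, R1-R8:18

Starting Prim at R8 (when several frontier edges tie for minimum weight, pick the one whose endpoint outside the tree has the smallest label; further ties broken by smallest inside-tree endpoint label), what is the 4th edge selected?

Prim's algorithm from R8:
Step 1: frontier [R7-R8 5, R8-R9 12, R1-R8 18] → take R7-R8 (5); add R7.
Step 2: frontier [R3-R7 4, R7-R9 10, R8-R9 12, R1-R8 18] → take R3-R7 (4); add R3.
Step 3: frontier [R1-R3 5, R3-R9 15, R7-R9 10, R8-R9 12, R1-R8 18] → take R1-R3 (5); add R1.
Step 4: frontier [R3-R9 15, R7-R9 10, R8-R9 12] → take R7-R9 (10); add R9.
The 4th edge added is R7-R9.

R7-R9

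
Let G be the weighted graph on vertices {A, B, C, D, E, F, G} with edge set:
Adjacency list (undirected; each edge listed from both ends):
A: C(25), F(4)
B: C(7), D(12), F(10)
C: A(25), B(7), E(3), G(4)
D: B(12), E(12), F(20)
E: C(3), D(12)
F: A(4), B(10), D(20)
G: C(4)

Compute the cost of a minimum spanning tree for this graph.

Sort edges by weight, then run Kruskal:
C-E (3): add — endpoints in different components.
A-F (4): add — endpoints in different components.
C-G (4): add — endpoints in different components.
B-C (7): add — endpoints in different components.
B-F (10): add — endpoints in different components.
B-D (12): add — endpoints in different components.
MST edges: C-E, A-F, C-G, B-C, B-F, B-D; total weight 3+4+4+7+10+12 = 40.

40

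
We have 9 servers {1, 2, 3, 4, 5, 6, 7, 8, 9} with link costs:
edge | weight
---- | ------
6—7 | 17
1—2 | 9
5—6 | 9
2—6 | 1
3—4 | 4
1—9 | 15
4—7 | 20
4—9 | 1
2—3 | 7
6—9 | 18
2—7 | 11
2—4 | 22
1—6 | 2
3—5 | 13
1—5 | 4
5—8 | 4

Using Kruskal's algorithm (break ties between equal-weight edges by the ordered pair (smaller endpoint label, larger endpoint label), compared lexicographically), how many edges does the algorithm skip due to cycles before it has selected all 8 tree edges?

Kruskal: consider edges lightest-first.
2—6 (1): add — endpoints in different components.
4—9 (1): add — endpoints in different components.
1—6 (2): add — endpoints in different components.
1—5 (4): add — endpoints in different components.
3—4 (4): add — endpoints in different components.
5—8 (4): add — endpoints in different components.
2—3 (7): add — endpoints in different components.
1—2 (9): skip — 1 and 2 already connected.
5—6 (9): skip — 5 and 6 already connected.
2—7 (11): add — endpoints in different components.
Edges rejected before the tree was complete: 2.

2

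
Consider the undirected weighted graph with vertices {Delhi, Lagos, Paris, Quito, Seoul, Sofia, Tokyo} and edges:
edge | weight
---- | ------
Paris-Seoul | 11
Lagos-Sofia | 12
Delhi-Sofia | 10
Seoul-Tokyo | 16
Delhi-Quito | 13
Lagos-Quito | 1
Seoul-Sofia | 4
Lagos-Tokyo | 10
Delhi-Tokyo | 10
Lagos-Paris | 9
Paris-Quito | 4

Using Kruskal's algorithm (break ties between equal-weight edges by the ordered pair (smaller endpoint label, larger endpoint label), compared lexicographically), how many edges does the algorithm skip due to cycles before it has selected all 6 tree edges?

1

Sort edges by weight, then run Kruskal:
Lagos-Quito (1): add — endpoints in different components.
Paris-Quito (4): add — endpoints in different components.
Seoul-Sofia (4): add — endpoints in different components.
Lagos-Paris (9): skip — Lagos and Paris already connected.
Delhi-Sofia (10): add — endpoints in different components.
Delhi-Tokyo (10): add — endpoints in different components.
Lagos-Tokyo (10): add — endpoints in different components.
Edges rejected before the tree was complete: 1.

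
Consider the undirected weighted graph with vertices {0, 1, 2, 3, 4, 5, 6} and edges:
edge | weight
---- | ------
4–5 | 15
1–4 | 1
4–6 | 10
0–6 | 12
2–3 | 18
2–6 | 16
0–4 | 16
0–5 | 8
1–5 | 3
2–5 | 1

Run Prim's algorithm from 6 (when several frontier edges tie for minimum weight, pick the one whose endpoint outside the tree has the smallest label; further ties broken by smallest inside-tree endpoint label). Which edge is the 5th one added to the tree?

0-5

Prim, starting at 6.
Step 1: frontier [4–6 10, 0–6 12, 2–6 16] → take 4–6 (10); add 4.
Step 2: frontier [1–4 1, 4–5 15, 0–4 16, 0–6 12, 2–6 16] → take 1–4 (1); add 1.
Step 3: frontier [1–5 3, 4–5 15, 0–4 16, 0–6 12, 2–6 16] → take 1–5 (3); add 5.
Step 4: frontier [0–4 16, 2–5 1, 0–5 8, 0–6 12, 2–6 16] → take 2–5 (1); add 2.
Step 5: frontier [2–3 18, 0–4 16, 0–5 8, 0–6 12] → take 0–5 (8); add 0.
Step 6: frontier [2–3 18] → take 2–3 (18); add 3.
The 5th edge added is 0–5.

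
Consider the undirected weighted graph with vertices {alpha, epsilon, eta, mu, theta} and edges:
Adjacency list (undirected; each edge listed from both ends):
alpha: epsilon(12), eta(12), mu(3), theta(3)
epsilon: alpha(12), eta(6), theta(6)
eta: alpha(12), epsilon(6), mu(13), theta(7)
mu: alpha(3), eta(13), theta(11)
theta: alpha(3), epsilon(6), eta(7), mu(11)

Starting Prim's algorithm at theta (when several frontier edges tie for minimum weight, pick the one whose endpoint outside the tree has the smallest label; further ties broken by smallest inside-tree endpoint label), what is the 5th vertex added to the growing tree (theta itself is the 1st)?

Prim, starting at theta.
Step 1: cheapest edge leaving the tree is alpha theta (3); add alpha.
Step 2: cheapest edge leaving the tree is alpha mu (3); add mu.
Step 3: cheapest edge leaving the tree is epsilon theta (6); add epsilon.
Step 4: cheapest edge leaving the tree is epsilon eta (6); add eta.
Vertex order: theta, alpha, mu, epsilon, eta. The 5th vertex is eta.

eta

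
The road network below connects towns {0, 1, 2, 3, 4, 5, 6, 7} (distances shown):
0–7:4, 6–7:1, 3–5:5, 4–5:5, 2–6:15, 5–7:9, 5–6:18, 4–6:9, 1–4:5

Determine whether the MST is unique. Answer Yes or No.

No

Kruskal's algorithm — process edges by increasing weight (ties by edge label):
6–7 (1): add — endpoints in different components.
0–7 (4): add — endpoints in different components.
1–4 (5): add — endpoints in different components.
3–5 (5): add — endpoints in different components.
4–5 (5): add — endpoints in different components.
4–6 (9): add — endpoints in different components.
5–7 (9): skip — 5 and 7 already connected.
2–6 (15): add — endpoints in different components.
Non-tree edge 5–7 has weight 9, equal to the heaviest edge on its tree cycle — swapping gives another MST of the same weight. Not unique.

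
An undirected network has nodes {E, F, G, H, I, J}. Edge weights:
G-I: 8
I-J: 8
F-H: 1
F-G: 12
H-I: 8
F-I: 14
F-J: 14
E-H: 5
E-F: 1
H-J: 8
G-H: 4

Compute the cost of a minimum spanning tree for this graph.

Kruskal's algorithm — process edges by increasing weight (ties by edge label):
E-F (1): add — endpoints in different components.
F-H (1): add — endpoints in different components.
G-H (4): add — endpoints in different components.
E-H (5): skip — E and H already connected.
G-I (8): add — endpoints in different components.
H-I (8): skip — H and I already connected.
H-J (8): add — endpoints in different components.
MST edges: E-F, F-H, G-H, G-I, H-J; total weight 1+1+4+8+8 = 22.

22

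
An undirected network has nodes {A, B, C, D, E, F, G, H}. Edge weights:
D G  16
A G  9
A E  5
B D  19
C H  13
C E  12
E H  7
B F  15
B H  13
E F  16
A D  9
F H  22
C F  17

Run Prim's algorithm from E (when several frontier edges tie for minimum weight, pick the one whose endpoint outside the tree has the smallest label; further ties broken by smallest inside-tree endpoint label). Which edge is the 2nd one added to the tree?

Prim's algorithm from E:
Step 1: cheapest edge leaving the tree is A E (5); add A.
Step 2: cheapest edge leaving the tree is E H (7); add H.
Step 3: cheapest edge leaving the tree is A D (9); add D.
Step 4: cheapest edge leaving the tree is A G (9); add G.
Step 5: cheapest edge leaving the tree is C E (12); add C.
Step 6: cheapest edge leaving the tree is B H (13); add B.
Step 7: cheapest edge leaving the tree is B F (15); add F.
The 2nd edge added is E H.

E-H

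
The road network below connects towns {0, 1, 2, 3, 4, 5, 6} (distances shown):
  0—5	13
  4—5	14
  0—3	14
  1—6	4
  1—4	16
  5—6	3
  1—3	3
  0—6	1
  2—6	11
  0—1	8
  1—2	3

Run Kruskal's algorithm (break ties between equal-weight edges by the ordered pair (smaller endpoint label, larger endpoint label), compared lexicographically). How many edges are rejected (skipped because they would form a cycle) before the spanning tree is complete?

4

Kruskal's algorithm — process edges by increasing weight (ties by edge label):
0—6 (1): add — endpoints in different components.
1—2 (3): add — endpoints in different components.
1—3 (3): add — endpoints in different components.
5—6 (3): add — endpoints in different components.
1—6 (4): add — endpoints in different components.
0—1 (8): skip — 0 and 1 already connected.
2—6 (11): skip — 2 and 6 already connected.
0—5 (13): skip — 0 and 5 already connected.
0—3 (14): skip — 0 and 3 already connected.
4—5 (14): add — endpoints in different components.
Edges rejected before the tree was complete: 4.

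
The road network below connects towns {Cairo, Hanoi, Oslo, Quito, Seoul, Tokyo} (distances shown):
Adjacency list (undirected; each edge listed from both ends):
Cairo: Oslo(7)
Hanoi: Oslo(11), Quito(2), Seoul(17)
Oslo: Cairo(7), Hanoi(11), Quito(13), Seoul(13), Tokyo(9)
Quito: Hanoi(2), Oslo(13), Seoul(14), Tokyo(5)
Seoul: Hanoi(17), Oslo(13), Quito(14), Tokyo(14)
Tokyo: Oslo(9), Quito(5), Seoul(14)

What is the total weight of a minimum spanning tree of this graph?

Grow the tree from Tokyo using Prim:
Step 1: frontier [Quito—Tokyo 5, Oslo—Tokyo 9, Seoul—Tokyo 14] → take Quito—Tokyo (5); add Quito.
Step 2: frontier [Hanoi—Quito 2, Oslo—Quito 13, Quito—Seoul 14, Oslo—Tokyo 9, Seoul—Tokyo 14] → take Hanoi—Quito (2); add Hanoi.
Step 3: frontier [Hanoi—Oslo 11, Hanoi—Seoul 17, Oslo—Quito 13, Quito—Seoul 14, Oslo—Tokyo 9, Seoul—Tokyo 14] → take Oslo—Tokyo (9); add Oslo.
Step 4: frontier [Hanoi—Seoul 17, Cairo—Oslo 7, Oslo—Seoul 13, Quito—Seoul 14, Seoul—Tokyo 14] → take Cairo—Oslo (7); add Cairo.
Step 5: frontier [Hanoi—Seoul 17, Oslo—Seoul 13, Quito—Seoul 14, Seoul—Tokyo 14] → take Oslo—Seoul (13); add Seoul.
MST edges: Quito—Tokyo, Hanoi—Quito, Oslo—Tokyo, Cairo—Oslo, Oslo—Seoul; total weight 5+2+9+7+13 = 36.

36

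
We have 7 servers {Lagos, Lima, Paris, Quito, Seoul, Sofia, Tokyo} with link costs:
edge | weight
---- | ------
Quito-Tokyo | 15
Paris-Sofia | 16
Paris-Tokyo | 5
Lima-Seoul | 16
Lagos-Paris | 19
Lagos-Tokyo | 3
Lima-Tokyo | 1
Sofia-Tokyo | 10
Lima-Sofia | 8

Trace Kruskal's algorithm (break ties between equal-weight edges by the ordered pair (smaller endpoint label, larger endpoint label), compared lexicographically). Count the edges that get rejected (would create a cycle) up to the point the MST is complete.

Sort edges by weight, then run Kruskal:
Lima-Tokyo (1): add. Components now {Sofia} {Lima,Tokyo} {Quito} {Seoul} {Lagos} {Paris}
Lagos-Tokyo (3): add. Components now {Sofia} {Lagos,Lima,Tokyo} {Quito} {Seoul} {Paris}
Paris-Tokyo (5): add. Components now {Sofia} {Lagos,Lima,Paris,Tokyo} {Quito} {Seoul}
Lima-Sofia (8): add. Components now {Lagos,Lima,Paris,Sofia,Tokyo} {Quito} {Seoul}
Sofia-Tokyo (10): skip — Sofia and Tokyo already connected.
Quito-Tokyo (15): add. Components now {Lagos,Lima,Paris,Quito,Sofia,Tokyo} {Seoul}
Lima-Seoul (16): add. Components now {Lagos,Lima,Paris,Quito,Seoul,Sofia,Tokyo}
Edges rejected before the tree was complete: 1.

1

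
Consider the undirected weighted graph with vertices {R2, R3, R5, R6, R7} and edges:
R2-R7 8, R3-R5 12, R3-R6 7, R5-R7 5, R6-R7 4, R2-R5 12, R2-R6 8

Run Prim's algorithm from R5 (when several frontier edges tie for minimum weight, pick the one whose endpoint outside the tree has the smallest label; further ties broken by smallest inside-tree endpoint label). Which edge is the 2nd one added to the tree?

R6-R7

Prim, starting at R5.
Step 1: frontier [R5-R7 5, R2-R5 12, R3-R5 12] → take R5-R7 (5); add R7.
Step 2: frontier [R2-R5 12, R3-R5 12, R6-R7 4, R2-R7 8] → take R6-R7 (4); add R6.
Step 3: frontier [R2-R5 12, R3-R5 12, R3-R6 7, R2-R6 8, R2-R7 8] → take R3-R6 (7); add R3.
Step 4: frontier [R2-R5 12, R2-R6 8, R2-R7 8] → take R2-R6 (8); add R2.
The 2nd edge added is R6-R7.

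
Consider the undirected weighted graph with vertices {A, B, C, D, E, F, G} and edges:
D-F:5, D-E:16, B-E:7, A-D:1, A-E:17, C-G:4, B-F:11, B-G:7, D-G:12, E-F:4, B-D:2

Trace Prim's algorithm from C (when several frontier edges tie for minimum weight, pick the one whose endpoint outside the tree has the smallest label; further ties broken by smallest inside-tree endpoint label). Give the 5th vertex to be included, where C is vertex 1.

Grow the tree from C using Prim:
Step 1: frontier [C-G 4] → take C-G (4); add G.
Step 2: frontier [B-G 7, D-G 12] → take B-G (7); add B.
Step 3: frontier [B-D 2, B-E 7, B-F 11, D-G 12] → take B-D (2); add D.
Step 4: frontier [B-E 7, B-F 11, A-D 1, D-F 5, D-E 16] → take A-D (1); add A.
Step 5: frontier [A-E 17, B-E 7, B-F 11, D-F 5, D-E 16] → take D-F (5); add F.
Step 6: frontier [A-E 17, B-E 7, D-E 16, E-F 4] → take E-F (4); add E.
Vertex order: C, G, B, D, A, F, E. The 5th vertex is A.

A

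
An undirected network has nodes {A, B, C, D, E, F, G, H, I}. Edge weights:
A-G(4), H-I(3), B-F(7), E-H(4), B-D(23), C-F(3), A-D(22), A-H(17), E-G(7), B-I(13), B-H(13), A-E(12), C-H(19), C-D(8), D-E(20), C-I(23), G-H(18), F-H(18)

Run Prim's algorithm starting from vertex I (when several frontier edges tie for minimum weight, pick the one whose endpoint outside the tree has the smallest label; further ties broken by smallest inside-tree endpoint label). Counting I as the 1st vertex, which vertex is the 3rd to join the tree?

E

Prim, starting at I.
Step 1: cheapest edge leaving the tree is H-I (3); add H.
Step 2: cheapest edge leaving the tree is E-H (4); add E.
Step 3: cheapest edge leaving the tree is E-G (7); add G.
Step 4: cheapest edge leaving the tree is A-G (4); add A.
Step 5: cheapest edge leaving the tree is B-H (13); add B.
Step 6: cheapest edge leaving the tree is B-F (7); add F.
Step 7: cheapest edge leaving the tree is C-F (3); add C.
Step 8: cheapest edge leaving the tree is C-D (8); add D.
Vertex order: I, H, E, G, A, B, F, C, D. The 3rd vertex is E.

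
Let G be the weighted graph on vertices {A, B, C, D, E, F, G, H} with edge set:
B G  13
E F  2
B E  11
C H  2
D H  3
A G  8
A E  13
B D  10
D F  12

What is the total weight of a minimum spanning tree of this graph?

49

Sort edges by weight, then run Kruskal:
C H (2): add — endpoints in different components.
E F (2): add — endpoints in different components.
D H (3): add — endpoints in different components.
A G (8): add — endpoints in different components.
B D (10): add — endpoints in different components.
B E (11): add — endpoints in different components.
D F (12): skip — D and F already connected.
A E (13): add — endpoints in different components.
MST edges: C H, E F, D H, A G, B D, B E, A E; total weight 2+2+3+8+10+11+13 = 49.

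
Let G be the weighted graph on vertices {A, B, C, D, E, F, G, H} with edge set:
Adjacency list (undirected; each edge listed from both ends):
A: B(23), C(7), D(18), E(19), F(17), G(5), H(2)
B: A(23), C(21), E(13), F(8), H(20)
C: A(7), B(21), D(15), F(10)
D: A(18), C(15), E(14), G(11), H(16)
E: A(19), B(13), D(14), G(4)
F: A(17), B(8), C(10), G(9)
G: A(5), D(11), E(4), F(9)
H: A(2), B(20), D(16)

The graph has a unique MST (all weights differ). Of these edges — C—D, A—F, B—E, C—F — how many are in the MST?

0

Sort edges by weight, then run Kruskal:
A—H (2): add — endpoints in different components.
E—G (4): add — endpoints in different components.
A—G (5): add — endpoints in different components.
A—C (7): add — endpoints in different components.
B—F (8): add — endpoints in different components.
F—G (9): add — endpoints in different components.
C—F (10): skip — C and F already connected.
D—G (11): add — endpoints in different components.
MST edge set: {A—H, E—G, A—G, A—C, B—F, F—G, D—G}.
Of the listed edges, {} are in the MST → 0.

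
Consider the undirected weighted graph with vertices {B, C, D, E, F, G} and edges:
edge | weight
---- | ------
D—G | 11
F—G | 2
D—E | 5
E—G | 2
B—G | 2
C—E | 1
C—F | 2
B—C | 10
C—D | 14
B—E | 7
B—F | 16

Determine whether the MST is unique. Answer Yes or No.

No

Sort edges by weight, then run Kruskal:
C—E (1): add — endpoints in different components.
B—G (2): add — endpoints in different components.
C—F (2): add — endpoints in different components.
E—G (2): add — endpoints in different components.
F—G (2): skip — F and G already connected.
D—E (5): add — endpoints in different components.
Non-tree edge F—G has weight 2, equal to the heaviest edge on its tree cycle — swapping gives another MST of the same weight. Not unique.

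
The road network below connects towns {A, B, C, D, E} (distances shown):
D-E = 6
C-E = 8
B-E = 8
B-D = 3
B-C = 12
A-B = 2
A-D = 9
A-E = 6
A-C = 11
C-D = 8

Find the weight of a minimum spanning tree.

19

Grow the tree from B using Prim:
Step 1: frontier [A-B 2, B-D 3, B-E 8, B-C 12] → take A-B (2); add A.
Step 2: frontier [A-E 6, A-D 9, A-C 11, B-D 3, B-E 8, B-C 12] → take B-D (3); add D.
Step 3: frontier [A-E 6, A-C 11, B-E 8, B-C 12, D-E 6, C-D 8] → take A-E (6); add E.
Step 4: frontier [A-C 11, B-C 12, C-D 8, C-E 8] → take C-D (8); add C.
MST edges: A-B, B-D, A-E, C-D; total weight 2+3+6+8 = 19.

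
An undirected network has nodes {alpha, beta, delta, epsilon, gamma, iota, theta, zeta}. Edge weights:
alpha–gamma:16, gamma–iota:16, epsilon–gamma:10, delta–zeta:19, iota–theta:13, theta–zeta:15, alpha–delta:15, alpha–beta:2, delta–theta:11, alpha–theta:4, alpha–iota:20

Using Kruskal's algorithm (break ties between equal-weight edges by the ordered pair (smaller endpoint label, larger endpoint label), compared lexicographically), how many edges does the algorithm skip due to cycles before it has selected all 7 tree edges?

1

Kruskal's algorithm — process edges by increasing weight (ties by edge label):
alpha–beta (2): add — endpoints in different components.
alpha–theta (4): add — endpoints in different components.
epsilon–gamma (10): add — endpoints in different components.
delta–theta (11): add — endpoints in different components.
iota–theta (13): add — endpoints in different components.
alpha–delta (15): skip — delta and alpha already connected.
theta–zeta (15): add — endpoints in different components.
alpha–gamma (16): add — endpoints in different components.
Edges rejected before the tree was complete: 1.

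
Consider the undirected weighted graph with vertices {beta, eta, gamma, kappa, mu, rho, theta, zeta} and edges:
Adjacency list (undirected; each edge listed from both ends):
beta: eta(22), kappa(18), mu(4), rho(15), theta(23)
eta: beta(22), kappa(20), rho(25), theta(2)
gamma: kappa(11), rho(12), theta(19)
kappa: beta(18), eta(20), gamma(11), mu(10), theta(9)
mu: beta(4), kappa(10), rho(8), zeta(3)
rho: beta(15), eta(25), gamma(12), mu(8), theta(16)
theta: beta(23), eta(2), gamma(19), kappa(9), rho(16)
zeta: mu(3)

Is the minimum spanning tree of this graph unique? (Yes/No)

Kruskal's algorithm — process edges by increasing weight (ties by edge label):
eta–theta (2): add — endpoints in different components.
mu–zeta (3): add — endpoints in different components.
beta–mu (4): add — endpoints in different components.
mu–rho (8): add — endpoints in different components.
kappa–theta (9): add — endpoints in different components.
kappa–mu (10): add — endpoints in different components.
gamma–kappa (11): add — endpoints in different components.
Every non-tree edge has weight strictly greater than the heaviest edge on the tree path between its endpoints, so the MST is unique.

Yes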